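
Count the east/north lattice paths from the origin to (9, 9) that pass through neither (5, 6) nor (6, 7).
Number of paths = 24530

Inclusion–exclusion. Total paths: C(18, 9) = 48620. Through P₁: C(11, 5)·C(7, 4) = 16170. Through P₂: C(13, 6)·C(5, 3) = 17160. Since P₁ is strictly southwest of P₂, a monotone path through both must visit P₁ then P₂; paths through both = C(11, 5)·C(2, 1)·C(5, 3) = 9240. Avoid both = 48620 − 16170 − 17160 + 9240 = 24530.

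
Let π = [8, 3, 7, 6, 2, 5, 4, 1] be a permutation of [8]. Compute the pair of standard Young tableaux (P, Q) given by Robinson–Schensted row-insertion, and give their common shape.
P = [1, 4] / [2, 5] / [3] / [6] / [7] / [8];  Q = [1, 3] / [2, 6] / [4] / [5] / [7] / [8];  common shape = (2, 2, 1, 1, 1, 1)

Row-insert the values π_1, π_2, … into P one at a time, bumping the leftmost entry strictly greater than the inserted value down to the next row. The recording tableau Q records, in position (i, j), the step at which that cell was added to P.
  Insert 8 (step 1): P = [8];  Q = [1]
  Insert 3 (step 2): P = [3] / [8];  Q = [1] / [2]
  Insert 7 (step 3): P = [3, 7] / [8];  Q = [1, 3] / [2]
  Insert 6 (step 4): P = [3, 6] / [7] / [8];  Q = [1, 3] / [2] / [4]
  Insert 2 (step 5): P = [2, 6] / [3] / [7] / [8];  Q = [1, 3] / [2] / [4] / [5]
  Insert 5 (step 6): P = [2, 5] / [3, 6] / [7] / [8];  Q = [1, 3] / [2, 6] / [4] / [5]
  Insert 4 (step 7): P = [2, 4] / [3, 5] / [6] / [7] / [8];  Q = [1, 3] / [2, 6] / [4] / [5] / [7]
  Insert 1 (step 8): P = [1, 4] / [2, 5] / [3] / [6] / [7] / [8];  Q = [1, 3] / [2, 6] / [4] / [5] / [7] / [8]
Final shape: (2, 2, 1, 1, 1, 1).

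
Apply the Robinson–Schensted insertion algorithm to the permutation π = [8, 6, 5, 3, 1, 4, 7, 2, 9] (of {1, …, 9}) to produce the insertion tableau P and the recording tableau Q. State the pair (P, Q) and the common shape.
P = [1, 2, 7, 9] / [3, 4] / [5] / [6] / [8];  Q = [1, 6, 7, 9] / [2, 8] / [3] / [4] / [5];  common shape = (4, 2, 1, 1, 1)

Row-insert the values π_1, π_2, … into P one at a time, bumping the leftmost entry strictly greater than the inserted value down to the next row. The recording tableau Q records, in position (i, j), the step at which that cell was added to P.
  Insert 8 (step 1): P = [8];  Q = [1]
  Insert 6 (step 2): P = [6] / [8];  Q = [1] / [2]
  Insert 5 (step 3): P = [5] / [6] / [8];  Q = [1] / [2] / [3]
  Insert 3 (step 4): P = [3] / [5] / [6] / [8];  Q = [1] / [2] / [3] / [4]
  Insert 1 (step 5): P = [1] / [3] / [5] / [6] / [8];  Q = [1] / [2] / [3] / [4] / [5]
  Insert 4 (step 6): P = [1, 4] / [3] / [5] / [6] / [8];  Q = [1, 6] / [2] / [3] / [4] / [5]
  Insert 7 (step 7): P = [1, 4, 7] / [3] / [5] / [6] / [8];  Q = [1, 6, 7] / [2] / [3] / [4] / [5]
  Insert 2 (step 8): P = [1, 2, 7] / [3, 4] / [5] / [6] / [8];  Q = [1, 6, 7] / [2, 8] / [3] / [4] / [5]
  Insert 9 (step 9): P = [1, 2, 7, 9] / [3, 4] / [5] / [6] / [8];  Q = [1, 6, 7, 9] / [2, 8] / [3] / [4] / [5]
Final shape: (4, 2, 1, 1, 1).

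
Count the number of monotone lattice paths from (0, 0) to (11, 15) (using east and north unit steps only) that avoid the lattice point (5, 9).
Number of paths = 5876312

Total paths from (0, 0) to (11, 15): C(26, 11) = 7726160. Paths through (5, 9): (paths (0, 0) → (5, 9)) × (paths (5, 9) → (11, 15)) = C(14, 5) · C(12, 6) = 2002 · 924 = 1849848. Avoidance count = 7726160 − 1849848 = 5876312.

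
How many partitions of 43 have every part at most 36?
p(43, parts ≤ 36) = 63231

Use the recurrence p(n, m) = p(n, m−1) + p(n−m, m): either the largest part is < m (count p(n, m−1)) or the largest part is exactly m (remove one copy of m, count p(n−m, m)). With p(0, ·) = 1 this gives p(43, parts ≤ 36) = 63231. (By conjugating Young diagrams, this also counts partitions of 43 into at most 36 parts.)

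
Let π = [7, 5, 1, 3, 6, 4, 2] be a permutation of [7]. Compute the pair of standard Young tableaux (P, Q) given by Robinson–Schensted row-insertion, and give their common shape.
P = [1, 2, 4] / [3, 6] / [5] / [7];  Q = [1, 4, 5] / [2, 6] / [3] / [7];  common shape = (3, 2, 1, 1)

Row-insert the values π_1, π_2, … into P one at a time, bumping the leftmost entry strictly greater than the inserted value down to the next row. The recording tableau Q records, in position (i, j), the step at which that cell was added to P.
  Insert 7 (step 1): P = [7];  Q = [1]
  Insert 5 (step 2): P = [5] / [7];  Q = [1] / [2]
  Insert 1 (step 3): P = [1] / [5] / [7];  Q = [1] / [2] / [3]
  Insert 3 (step 4): P = [1, 3] / [5] / [7];  Q = [1, 4] / [2] / [3]
  Insert 6 (step 5): P = [1, 3, 6] / [5] / [7];  Q = [1, 4, 5] / [2] / [3]
  Insert 4 (step 6): P = [1, 3, 4] / [5, 6] / [7];  Q = [1, 4, 5] / [2, 6] / [3]
  Insert 2 (step 7): P = [1, 2, 4] / [3, 6] / [5] / [7];  Q = [1, 4, 5] / [2, 6] / [3] / [7]
Final shape: (3, 2, 1, 1).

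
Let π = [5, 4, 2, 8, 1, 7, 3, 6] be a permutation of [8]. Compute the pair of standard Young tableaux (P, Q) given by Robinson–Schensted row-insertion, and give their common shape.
P = [1, 3, 6] / [2, 7] / [4, 8] / [5];  Q = [1, 4, 8] / [2, 6] / [3, 7] / [5];  common shape = (3, 2, 2, 1)

Row-insert the values π_1, π_2, … into P one at a time, bumping the leftmost entry strictly greater than the inserted value down to the next row. The recording tableau Q records, in position (i, j), the step at which that cell was added to P.
  Insert 5 (step 1): P = [5];  Q = [1]
  Insert 4 (step 2): P = [4] / [5];  Q = [1] / [2]
  Insert 2 (step 3): P = [2] / [4] / [5];  Q = [1] / [2] / [3]
  Insert 8 (step 4): P = [2, 8] / [4] / [5];  Q = [1, 4] / [2] / [3]
  Insert 1 (step 5): P = [1, 8] / [2] / [4] / [5];  Q = [1, 4] / [2] / [3] / [5]
  Insert 7 (step 6): P = [1, 7] / [2, 8] / [4] / [5];  Q = [1, 4] / [2, 6] / [3] / [5]
  Insert 3 (step 7): P = [1, 3] / [2, 7] / [4, 8] / [5];  Q = [1, 4] / [2, 6] / [3, 7] / [5]
  Insert 6 (step 8): P = [1, 3, 6] / [2, 7] / [4, 8] / [5];  Q = [1, 4, 8] / [2, 6] / [3, 7] / [5]
Final shape: (3, 2, 2, 1).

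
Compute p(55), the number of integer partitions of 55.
p(55) = 451276

Compute p(n) via the recurrence p(n, m) = p(n, m−1) + p(n−m, m), where p(n, m) counts partitions of n with all parts ≤ m and p(n) = p(n, n). The base cases are p(0, m) = 1 and p(n, 0) = 0 for n > 0. Filling the table yields p(55) = 451276. (Euler's pentagonal recurrence is an alternative.)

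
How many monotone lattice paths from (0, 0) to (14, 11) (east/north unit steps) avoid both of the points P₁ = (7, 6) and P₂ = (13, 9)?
Number of paths = 2038500

Inclusion–exclusion. Total paths: C(25, 14) = 4457400. Through P₁: C(13, 7)·C(12, 7) = 1359072. Through P₂: C(22, 13)·C(3, 1) = 1492260. Since P₁ is strictly southwest of P₂, a monotone path through both must visit P₁ then P₂; paths through both = C(13, 7)·C(9, 6)·C(3, 1) = 432432. Avoid both = 4457400 − 1359072 − 1492260 + 432432 = 2038500.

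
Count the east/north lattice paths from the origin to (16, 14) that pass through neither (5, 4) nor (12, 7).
Number of paths = 89342019

Inclusion–exclusion. Total paths: C(30, 16) = 145422675. Through P₁: C(9, 5)·C(21, 11) = 44442216. Through P₂: C(19, 12)·C(11, 4) = 16628040. Since P₁ is strictly southwest of P₂, a monotone path through both must visit P₁ then P₂; paths through both = C(9, 5)·C(10, 7)·C(11, 4) = 4989600. Avoid both = 145422675 − 44442216 − 16628040 + 4989600 = 89342019.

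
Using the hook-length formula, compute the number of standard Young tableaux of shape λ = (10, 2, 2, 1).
# SYT of shape (10, 2, 2, 1) = 9450

Hook-length formula: f^λ = n! / Π hook(c), product over all cells c of the Young diagram. For λ = (10, 2, 2, 1), n = 15 boxes. Hook lengths by row (left-to-right, top-to-bottom): [13, 11, 8, 7, 6, 5, 4, 3, 2, 1]; [4, 2]; [3, 1]; [1]. Product of hooks = 138378240. So f^λ = 15! / 138378240 = 1307674368000 / 138378240 = 9450.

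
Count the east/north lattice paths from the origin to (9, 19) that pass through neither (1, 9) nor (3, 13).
Number of paths = 6090480

Inclusion–exclusion. Total paths: C(28, 9) = 6906900. Through P₁: C(10, 1)·C(18, 8) = 437580. Through P₂: C(16, 3)·C(12, 6) = 517440. Since P₁ is strictly southwest of P₂, a monotone path through both must visit P₁ then P₂; paths through both = C(10, 1)·C(6, 2)·C(12, 6) = 138600. Avoid both = 6906900 − 437580 − 517440 + 138600 = 6090480.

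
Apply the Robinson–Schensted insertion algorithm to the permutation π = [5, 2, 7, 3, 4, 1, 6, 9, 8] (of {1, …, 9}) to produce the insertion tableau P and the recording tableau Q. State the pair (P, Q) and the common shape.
P = [1, 3, 4, 6, 8] / [2, 7, 9] / [5];  Q = [1, 3, 5, 7, 8] / [2, 4, 9] / [6];  common shape = (5, 3, 1)

Row-insert the values π_1, π_2, … into P one at a time, bumping the leftmost entry strictly greater than the inserted value down to the next row. The recording tableau Q records, in position (i, j), the step at which that cell was added to P.
  Insert 5 (step 1): P = [5];  Q = [1]
  Insert 2 (step 2): P = [2] / [5];  Q = [1] / [2]
  Insert 7 (step 3): P = [2, 7] / [5];  Q = [1, 3] / [2]
  Insert 3 (step 4): P = [2, 3] / [5, 7];  Q = [1, 3] / [2, 4]
  Insert 4 (step 5): P = [2, 3, 4] / [5, 7];  Q = [1, 3, 5] / [2, 4]
  Insert 1 (step 6): P = [1, 3, 4] / [2, 7] / [5];  Q = [1, 3, 5] / [2, 4] / [6]
  Insert 6 (step 7): P = [1, 3, 4, 6] / [2, 7] / [5];  Q = [1, 3, 5, 7] / [2, 4] / [6]
  Insert 9 (step 8): P = [1, 3, 4, 6, 9] / [2, 7] / [5];  Q = [1, 3, 5, 7, 8] / [2, 4] / [6]
  Insert 8 (step 9): P = [1, 3, 4, 6, 8] / [2, 7, 9] / [5];  Q = [1, 3, 5, 7, 8] / [2, 4, 9] / [6]
Final shape: (5, 3, 1).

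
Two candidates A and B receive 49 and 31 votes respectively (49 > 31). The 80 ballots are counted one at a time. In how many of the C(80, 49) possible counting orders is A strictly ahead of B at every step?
Strict-lead orderings = 3219464226353390369640

Total orderings of the 80 votes with 49 for A: C(80, 49) = 14308729894903957198400. By the Bertrand ballot formula (Cycle Lemma / reflection principle), the number of orderings in which A is strictly ahead of B throughout is (p − q)/(p + q) · C(p + q, p) = (49 − 31)/(49 + 31) · 14308729894903957198400 = 3219464226353390369640.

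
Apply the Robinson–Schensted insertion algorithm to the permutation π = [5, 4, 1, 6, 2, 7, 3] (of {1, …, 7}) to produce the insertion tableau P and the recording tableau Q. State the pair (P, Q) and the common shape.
P = [1, 2, 3] / [4, 6, 7] / [5];  Q = [1, 4, 6] / [2, 5, 7] / [3];  common shape = (3, 3, 1)

Row-insert the values π_1, π_2, … into P one at a time, bumping the leftmost entry strictly greater than the inserted value down to the next row. The recording tableau Q records, in position (i, j), the step at which that cell was added to P.
  Insert 5 (step 1): P = [5];  Q = [1]
  Insert 4 (step 2): P = [4] / [5];  Q = [1] / [2]
  Insert 1 (step 3): P = [1] / [4] / [5];  Q = [1] / [2] / [3]
  Insert 6 (step 4): P = [1, 6] / [4] / [5];  Q = [1, 4] / [2] / [3]
  Insert 2 (step 5): P = [1, 2] / [4, 6] / [5];  Q = [1, 4] / [2, 5] / [3]
  Insert 7 (step 6): P = [1, 2, 7] / [4, 6] / [5];  Q = [1, 4, 6] / [2, 5] / [3]
  Insert 3 (step 7): P = [1, 2, 3] / [4, 6, 7] / [5];  Q = [1, 4, 6] / [2, 5, 7] / [3]
Final shape: (3, 3, 1).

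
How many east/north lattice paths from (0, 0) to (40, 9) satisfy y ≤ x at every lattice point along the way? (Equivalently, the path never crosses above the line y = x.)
Number of paths = 1603477568

By the reflection principle (André's argument), the number of monotone paths to (40, 9) with n ≤ m that never go above y = x is C(49, 40) − C(49, 41) = 2054455634 − 450978066 = 1603477568.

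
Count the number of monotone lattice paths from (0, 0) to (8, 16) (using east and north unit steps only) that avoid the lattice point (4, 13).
Number of paths = 652171

Total paths from (0, 0) to (8, 16): C(24, 8) = 735471. Paths through (4, 13): (paths (0, 0) → (4, 13)) × (paths (4, 13) → (8, 16)) = C(17, 4) · C(7, 4) = 2380 · 35 = 83300. Avoidance count = 735471 − 83300 = 652171.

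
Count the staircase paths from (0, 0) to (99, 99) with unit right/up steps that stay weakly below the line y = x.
C_99 = 227508830794229349661819540395688853956041682601541047340

These NE paths below the diagonal are counted by the Catalan number C_n = (1/(n + 1)) · C(2n, n). For n = 99: C_99 = (1/100) · C(198, 99) = 22750883079422934966181954039568885395604168260154104734000/100 = 227508830794229349661819540395688853956041682601541047340.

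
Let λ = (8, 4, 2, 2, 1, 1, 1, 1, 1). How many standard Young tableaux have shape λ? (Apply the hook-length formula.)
# SYT of shape (8, 4, 2, 2, 1, 1, 1, 1, 1) = 214274970

Hook-length formula: f^λ = n! / Π hook(c), product over all cells c of the Young diagram. For λ = (8, 4, 2, 2, 1, 1, 1, 1, 1), n = 21 boxes. Hook lengths by row (left-to-right, top-to-bottom): [16, 10, 7, 6, 4, 3, 2, 1]; [11, 5, 2, 1]; [8, 2]; [7, 1]; [5]; [4]; [3]; [2]; [1]. Product of hooks = 238436352000. So f^λ = 21! / 238436352000 = 51090942171709440000 / 238436352000 = 214274970.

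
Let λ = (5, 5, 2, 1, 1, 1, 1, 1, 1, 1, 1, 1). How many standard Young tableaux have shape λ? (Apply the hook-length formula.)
# SYT of shape (5, 5, 2, 1, 1, 1, 1, 1, 1, 1, 1, 1) = 12345060

Hook-length formula: f^λ = n! / Π hook(c), product over all cells c of the Young diagram. For λ = (5, 5, 2, 1, 1, 1, 1, 1, 1, 1, 1, 1), n = 21 boxes. Hook lengths by row (left-to-right, top-to-bottom): [16, 6, 4, 3, 2]; [15, 5, 3, 2, 1]; [11, 1]; [9]; [8]; [7]; [6]; [5]; [4]; [3]; [2]; [1]. Product of hooks = 4138573824000. So f^λ = 21! / 4138573824000 = 51090942171709440000 / 4138573824000 = 12345060.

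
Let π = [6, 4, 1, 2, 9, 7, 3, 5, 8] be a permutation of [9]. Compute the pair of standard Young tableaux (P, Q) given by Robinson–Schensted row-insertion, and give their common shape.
P = [1, 2, 3, 5, 8] / [4, 7] / [6, 9];  Q = [1, 4, 5, 8, 9] / [2, 6] / [3, 7];  common shape = (5, 2, 2)

Row-insert the values π_1, π_2, … into P one at a time, bumping the leftmost entry strictly greater than the inserted value down to the next row. The recording tableau Q records, in position (i, j), the step at which that cell was added to P.
  Insert 6 (step 1): P = [6];  Q = [1]
  Insert 4 (step 2): P = [4] / [6];  Q = [1] / [2]
  Insert 1 (step 3): P = [1] / [4] / [6];  Q = [1] / [2] / [3]
  Insert 2 (step 4): P = [1, 2] / [4] / [6];  Q = [1, 4] / [2] / [3]
  Insert 9 (step 5): P = [1, 2, 9] / [4] / [6];  Q = [1, 4, 5] / [2] / [3]
  Insert 7 (step 6): P = [1, 2, 7] / [4, 9] / [6];  Q = [1, 4, 5] / [2, 6] / [3]
  Insert 3 (step 7): P = [1, 2, 3] / [4, 7] / [6, 9];  Q = [1, 4, 5] / [2, 6] / [3, 7]
  Insert 5 (step 8): P = [1, 2, 3, 5] / [4, 7] / [6, 9];  Q = [1, 4, 5, 8] / [2, 6] / [3, 7]
  Insert 8 (step 9): P = [1, 2, 3, 5, 8] / [4, 7] / [6, 9];  Q = [1, 4, 5, 8, 9] / [2, 6] / [3, 7]
Final shape: (5, 2, 2).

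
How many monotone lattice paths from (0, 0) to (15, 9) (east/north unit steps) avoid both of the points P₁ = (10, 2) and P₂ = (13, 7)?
Number of paths = 812288

Inclusion–exclusion. Total paths: C(24, 15) = 1307504. Through P₁: C(12, 10)·C(12, 5) = 52272. Through P₂: C(20, 13)·C(4, 2) = 465120. Since P₁ is strictly southwest of P₂, a monotone path through both must visit P₁ then P₂; paths through both = C(12, 10)·C(8, 3)·C(4, 2) = 22176. Avoid both = 1307504 − 52272 − 465120 + 22176 = 812288.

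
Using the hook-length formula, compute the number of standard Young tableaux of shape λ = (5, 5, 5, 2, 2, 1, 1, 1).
# SYT of shape (5, 5, 5, 2, 2, 1, 1, 1) = 814773960

Hook-length formula: f^λ = n! / Π hook(c), product over all cells c of the Young diagram. For λ = (5, 5, 5, 2, 2, 1, 1, 1), n = 22 boxes. Hook lengths by row (left-to-right, top-to-bottom): [12, 8, 5, 4, 3]; [11, 7, 4, 3, 2]; [10, 6, 3, 2, 1]; [6, 2]; [5, 1]; [3]; [2]; [1]. Product of hooks = 1379524608000. So f^λ = 22! / 1379524608000 = 1124000727777607680000 / 1379524608000 = 814773960.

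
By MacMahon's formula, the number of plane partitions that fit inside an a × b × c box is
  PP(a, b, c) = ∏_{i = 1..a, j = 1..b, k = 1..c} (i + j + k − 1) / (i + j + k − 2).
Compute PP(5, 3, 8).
PP(5, 3, 8) = 61408347

Evaluate the triple product over i = 1..5, j = 1..3, k = 1..8. The factors are (2/1) · (3/2) · (4/3) · (5/4) · (6/5) · (7/6) · (8/7) · (9/8) · … (120 factors total). The numerators and denominators telescope so the product is an integer; carrying out the multiplication exactly gives PP(5, 3, 8) = 61408347.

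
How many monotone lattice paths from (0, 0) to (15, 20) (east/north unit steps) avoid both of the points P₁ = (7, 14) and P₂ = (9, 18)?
Number of paths = 2816360820

Inclusion–exclusion. Total paths: C(35, 15) = 3247943160. Through P₁: C(21, 7)·C(14, 8) = 349188840. Through P₂: C(27, 9)·C(8, 6) = 131231100. Since P₁ is strictly southwest of P₂, a monotone path through both must visit P₁ then P₂; paths through both = C(21, 7)·C(6, 2)·C(8, 6) = 48837600. Avoid both = 3247943160 − 349188840 − 131231100 + 48837600 = 2816360820.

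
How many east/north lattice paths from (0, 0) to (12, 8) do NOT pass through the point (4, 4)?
Number of paths = 91320

Total paths from (0, 0) to (12, 8): C(20, 12) = 125970. Paths through (4, 4): (paths (0, 0) → (4, 4)) × (paths (4, 4) → (12, 8)) = C(8, 4) · C(12, 8) = 70 · 495 = 34650. Avoidance count = 125970 − 34650 = 91320.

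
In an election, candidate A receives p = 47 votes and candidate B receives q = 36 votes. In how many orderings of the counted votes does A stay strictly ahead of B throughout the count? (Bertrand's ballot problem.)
Strict-lead orderings = 54352131350789590358040

Total orderings of the 83 votes with 47 for A: C(83, 47) = 410111536555957818156120. By the Bertrand ballot formula (Cycle Lemma / reflection principle), the number of orderings in which A is strictly ahead of B throughout is (p − q)/(p + q) · C(p + q, p) = (47 − 36)/(47 + 36) · 410111536555957818156120 = 54352131350789590358040.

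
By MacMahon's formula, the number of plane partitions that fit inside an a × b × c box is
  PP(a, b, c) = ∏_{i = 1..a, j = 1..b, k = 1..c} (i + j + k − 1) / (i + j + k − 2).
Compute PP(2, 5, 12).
PP(2, 5, 12) = 8836464

Evaluate the triple product over i = 1..2, j = 1..5, k = 1..12. The factors are (2/1) · (3/2) · (4/3) · (5/4) · (6/5) · (7/6) · (8/7) · (9/8) · … (120 factors total). The numerators and denominators telescope so the product is an integer; carrying out the multiplication exactly gives PP(2, 5, 12) = 8836464.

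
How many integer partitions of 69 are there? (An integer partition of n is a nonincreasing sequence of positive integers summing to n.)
p(69) = 3554345

Compute p(n) via the recurrence p(n, m) = p(n, m−1) + p(n−m, m), where p(n, m) counts partitions of n with all parts ≤ m and p(n) = p(n, n). The base cases are p(0, m) = 1 and p(n, 0) = 0 for n > 0. Filling the table yields p(69) = 3554345. (Euler's pentagonal recurrence is an alternative.)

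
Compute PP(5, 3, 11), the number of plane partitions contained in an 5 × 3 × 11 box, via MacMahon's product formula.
PP(5, 3, 11) = 1837984512

Evaluate the triple product over i = 1..5, j = 1..3, k = 1..11. The factors are (2/1) · (3/2) · (4/3) · (5/4) · (6/5) · (7/6) · (8/7) · (9/8) · … (165 factors total). The numerators and denominators telescope so the product is an integer; carrying out the multiplication exactly gives PP(5, 3, 11) = 1837984512.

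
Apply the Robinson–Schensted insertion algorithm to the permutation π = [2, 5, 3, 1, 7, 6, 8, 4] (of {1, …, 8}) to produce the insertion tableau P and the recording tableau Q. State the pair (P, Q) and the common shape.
P = [1, 3, 4, 8] / [2, 6] / [5, 7];  Q = [1, 2, 5, 7] / [3, 6] / [4, 8];  common shape = (4, 2, 2)

Row-insert the values π_1, π_2, … into P one at a time, bumping the leftmost entry strictly greater than the inserted value down to the next row. The recording tableau Q records, in position (i, j), the step at which that cell was added to P.
  Insert 2 (step 1): P = [2];  Q = [1]
  Insert 5 (step 2): P = [2, 5];  Q = [1, 2]
  Insert 3 (step 3): P = [2, 3] / [5];  Q = [1, 2] / [3]
  Insert 1 (step 4): P = [1, 3] / [2] / [5];  Q = [1, 2] / [3] / [4]
  Insert 7 (step 5): P = [1, 3, 7] / [2] / [5];  Q = [1, 2, 5] / [3] / [4]
  Insert 6 (step 6): P = [1, 3, 6] / [2, 7] / [5];  Q = [1, 2, 5] / [3, 6] / [4]
  Insert 8 (step 7): P = [1, 3, 6, 8] / [2, 7] / [5];  Q = [1, 2, 5, 7] / [3, 6] / [4]
  Insert 4 (step 8): P = [1, 3, 4, 8] / [2, 6] / [5, 7];  Q = [1, 2, 5, 7] / [3, 6] / [4, 8]
Final shape: (4, 2, 2).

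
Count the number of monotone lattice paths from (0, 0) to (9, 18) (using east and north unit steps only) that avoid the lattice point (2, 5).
Number of paths = 3058905

Total paths from (0, 0) to (9, 18): C(27, 9) = 4686825. Paths through (2, 5): (paths (0, 0) → (2, 5)) × (paths (2, 5) → (9, 18)) = C(7, 2) · C(20, 7) = 21 · 77520 = 1627920. Avoidance count = 4686825 − 1627920 = 3058905.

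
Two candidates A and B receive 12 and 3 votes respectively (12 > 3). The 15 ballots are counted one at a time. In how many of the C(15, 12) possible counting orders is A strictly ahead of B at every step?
Strict-lead orderings = 273

Total orderings of the 15 votes with 12 for A: C(15, 12) = 455. By the Bertrand ballot formula (Cycle Lemma / reflection principle), the number of orderings in which A is strictly ahead of B throughout is (p − q)/(p + q) · C(p + q, p) = (12 − 3)/(12 + 3) · 455 = 273.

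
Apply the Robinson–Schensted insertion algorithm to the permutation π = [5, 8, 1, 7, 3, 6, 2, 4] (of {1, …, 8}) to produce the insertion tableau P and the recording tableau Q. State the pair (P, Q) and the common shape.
P = [1, 2, 4] / [3, 6] / [5, 7] / [8];  Q = [1, 2, 6] / [3, 4] / [5, 8] / [7];  common shape = (3, 2, 2, 1)

Row-insert the values π_1, π_2, … into P one at a time, bumping the leftmost entry strictly greater than the inserted value down to the next row. The recording tableau Q records, in position (i, j), the step at which that cell was added to P.
  Insert 5 (step 1): P = [5];  Q = [1]
  Insert 8 (step 2): P = [5, 8];  Q = [1, 2]
  Insert 1 (step 3): P = [1, 8] / [5];  Q = [1, 2] / [3]
  Insert 7 (step 4): P = [1, 7] / [5, 8];  Q = [1, 2] / [3, 4]
  Insert 3 (step 5): P = [1, 3] / [5, 7] / [8];  Q = [1, 2] / [3, 4] / [5]
  Insert 6 (step 6): P = [1, 3, 6] / [5, 7] / [8];  Q = [1, 2, 6] / [3, 4] / [5]
  Insert 2 (step 7): P = [1, 2, 6] / [3, 7] / [5] / [8];  Q = [1, 2, 6] / [3, 4] / [5] / [7]
  Insert 4 (step 8): P = [1, 2, 4] / [3, 6] / [5, 7] / [8];  Q = [1, 2, 6] / [3, 4] / [5, 8] / [7]
Final shape: (3, 2, 2, 1).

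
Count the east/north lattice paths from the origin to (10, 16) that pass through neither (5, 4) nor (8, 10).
Number of paths = 3603175

Inclusion–exclusion. Total paths: C(26, 10) = 5311735. Through P₁: C(9, 5)·C(17, 5) = 779688. Through P₂: C(18, 8)·C(8, 2) = 1225224. Since P₁ is strictly southwest of P₂, a monotone path through both must visit P₁ then P₂; paths through both = C(9, 5)·C(9, 3)·C(8, 2) = 296352. Avoid both = 5311735 − 779688 − 1225224 + 296352 = 3603175.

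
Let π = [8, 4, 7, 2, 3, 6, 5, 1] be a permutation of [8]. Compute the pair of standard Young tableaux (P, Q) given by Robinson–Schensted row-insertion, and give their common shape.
P = [1, 3, 5] / [2, 6] / [4] / [7] / [8];  Q = [1, 3, 6] / [2, 5] / [4] / [7] / [8];  common shape = (3, 2, 1, 1, 1)

Row-insert the values π_1, π_2, … into P one at a time, bumping the leftmost entry strictly greater than the inserted value down to the next row. The recording tableau Q records, in position (i, j), the step at which that cell was added to P.
  Insert 8 (step 1): P = [8];  Q = [1]
  Insert 4 (step 2): P = [4] / [8];  Q = [1] / [2]
  Insert 7 (step 3): P = [4, 7] / [8];  Q = [1, 3] / [2]
  Insert 2 (step 4): P = [2, 7] / [4] / [8];  Q = [1, 3] / [2] / [4]
  Insert 3 (step 5): P = [2, 3] / [4, 7] / [8];  Q = [1, 3] / [2, 5] / [4]
  Insert 6 (step 6): P = [2, 3, 6] / [4, 7] / [8];  Q = [1, 3, 6] / [2, 5] / [4]
  Insert 5 (step 7): P = [2, 3, 5] / [4, 6] / [7] / [8];  Q = [1, 3, 6] / [2, 5] / [4] / [7]
  Insert 1 (step 8): P = [1, 3, 5] / [2, 6] / [4] / [7] / [8];  Q = [1, 3, 6] / [2, 5] / [4] / [7] / [8]
Final shape: (3, 2, 1, 1, 1).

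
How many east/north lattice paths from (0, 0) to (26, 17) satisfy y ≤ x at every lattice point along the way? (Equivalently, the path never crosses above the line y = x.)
Number of paths = 155989499540

By the reflection principle (André's argument), the number of monotone paths to (26, 17) with n ≤ m that never go above y = x is C(43, 26) − C(43, 27) = 421171648758 − 265182149218 = 155989499540.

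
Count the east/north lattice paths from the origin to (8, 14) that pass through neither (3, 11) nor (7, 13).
Number of paths = 155266

Inclusion–exclusion. Total paths: C(22, 8) = 319770. Through P₁: C(14, 3)·C(8, 5) = 20384. Through P₂: C(20, 7)·C(2, 1) = 155040. Since P₁ is strictly southwest of P₂, a monotone path through both must visit P₁ then P₂; paths through both = C(14, 3)·C(6, 4)·C(2, 1) = 10920. Avoid both = 319770 − 20384 − 155040 + 10920 = 155266.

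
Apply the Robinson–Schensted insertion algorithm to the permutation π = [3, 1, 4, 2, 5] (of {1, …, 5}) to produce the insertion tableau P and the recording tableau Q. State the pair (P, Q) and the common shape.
P = [1, 2, 5] / [3, 4];  Q = [1, 3, 5] / [2, 4];  common shape = (3, 2)

Row-insert the values π_1, π_2, … into P one at a time, bumping the leftmost entry strictly greater than the inserted value down to the next row. The recording tableau Q records, in position (i, j), the step at which that cell was added to P.
  Insert 3 (step 1): P = [3];  Q = [1]
  Insert 1 (step 2): P = [1] / [3];  Q = [1] / [2]
  Insert 4 (step 3): P = [1, 4] / [3];  Q = [1, 3] / [2]
  Insert 2 (step 4): P = [1, 2] / [3, 4];  Q = [1, 3] / [2, 4]
  Insert 5 (step 5): P = [1, 2, 5] / [3, 4];  Q = [1, 3, 5] / [2, 4]
Final shape: (3, 2).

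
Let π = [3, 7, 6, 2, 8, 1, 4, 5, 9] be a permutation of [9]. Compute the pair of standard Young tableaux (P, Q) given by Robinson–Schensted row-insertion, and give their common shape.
P = [1, 4, 5, 9] / [2, 6, 8] / [3] / [7];  Q = [1, 2, 5, 9] / [3, 7, 8] / [4] / [6];  common shape = (4, 3, 1, 1)

Row-insert the values π_1, π_2, … into P one at a time, bumping the leftmost entry strictly greater than the inserted value down to the next row. The recording tableau Q records, in position (i, j), the step at which that cell was added to P.
  Insert 3 (step 1): P = [3];  Q = [1]
  Insert 7 (step 2): P = [3, 7];  Q = [1, 2]
  Insert 6 (step 3): P = [3, 6] / [7];  Q = [1, 2] / [3]
  Insert 2 (step 4): P = [2, 6] / [3] / [7];  Q = [1, 2] / [3] / [4]
  Insert 8 (step 5): P = [2, 6, 8] / [3] / [7];  Q = [1, 2, 5] / [3] / [4]
  Insert 1 (step 6): P = [1, 6, 8] / [2] / [3] / [7];  Q = [1, 2, 5] / [3] / [4] / [6]
  Insert 4 (step 7): P = [1, 4, 8] / [2, 6] / [3] / [7];  Q = [1, 2, 5] / [3, 7] / [4] / [6]
  Insert 5 (step 8): P = [1, 4, 5] / [2, 6, 8] / [3] / [7];  Q = [1, 2, 5] / [3, 7, 8] / [4] / [6]
  Insert 9 (step 9): P = [1, 4, 5, 9] / [2, 6, 8] / [3] / [7];  Q = [1, 2, 5, 9] / [3, 7, 8] / [4] / [6]
Final shape: (4, 3, 1, 1).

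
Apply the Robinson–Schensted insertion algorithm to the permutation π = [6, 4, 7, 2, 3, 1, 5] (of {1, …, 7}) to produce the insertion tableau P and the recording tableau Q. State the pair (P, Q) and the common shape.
P = [1, 3, 5] / [2, 7] / [4] / [6];  Q = [1, 3, 7] / [2, 5] / [4] / [6];  common shape = (3, 2, 1, 1)

Row-insert the values π_1, π_2, … into P one at a time, bumping the leftmost entry strictly greater than the inserted value down to the next row. The recording tableau Q records, in position (i, j), the step at which that cell was added to P.
  Insert 6 (step 1): P = [6];  Q = [1]
  Insert 4 (step 2): P = [4] / [6];  Q = [1] / [2]
  Insert 7 (step 3): P = [4, 7] / [6];  Q = [1, 3] / [2]
  Insert 2 (step 4): P = [2, 7] / [4] / [6];  Q = [1, 3] / [2] / [4]
  Insert 3 (step 5): P = [2, 3] / [4, 7] / [6];  Q = [1, 3] / [2, 5] / [4]
  Insert 1 (step 6): P = [1, 3] / [2, 7] / [4] / [6];  Q = [1, 3] / [2, 5] / [4] / [6]
  Insert 5 (step 7): P = [1, 3, 5] / [2, 7] / [4] / [6];  Q = [1, 3, 7] / [2, 5] / [4] / [6]
Final shape: (3, 2, 1, 1).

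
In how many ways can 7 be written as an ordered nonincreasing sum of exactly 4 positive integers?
p(7, 4 parts) = 3

Partitions of n into exactly k parts ↔ partitions of n − k into at most k parts (subtract 1 from each part). For n = 7, k = 4, the partitions are: 4+1+1+1, 3+2+1+1, 2+2+2+1. Count = 3.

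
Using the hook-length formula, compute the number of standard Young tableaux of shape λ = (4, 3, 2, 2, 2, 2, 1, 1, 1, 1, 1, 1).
# SYT of shape (4, 3, 2, 2, 2, 2, 1, 1, 1, 1, 1, 1) = 13294680

Hook-length formula: f^λ = n! / Π hook(c), product over all cells c of the Young diagram. For λ = (4, 3, 2, 2, 2, 2, 1, 1, 1, 1, 1, 1), n = 21 boxes. Hook lengths by row (left-to-right, top-to-bottom): [15, 8, 3, 1]; [13, 6, 1]; [11, 4]; [10, 3]; [9, 2]; [8, 1]; [6]; [5]; [4]; [3]; [2]; [1]. Product of hooks = 3842961408000. So f^λ = 21! / 3842961408000 = 51090942171709440000 / 3842961408000 = 13294680.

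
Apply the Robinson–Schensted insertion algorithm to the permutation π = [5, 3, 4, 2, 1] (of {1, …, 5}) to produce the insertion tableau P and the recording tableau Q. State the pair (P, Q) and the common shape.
P = [1, 4] / [2] / [3] / [5];  Q = [1, 3] / [2] / [4] / [5];  common shape = (2, 1, 1, 1)

Row-insert the values π_1, π_2, … into P one at a time, bumping the leftmost entry strictly greater than the inserted value down to the next row. The recording tableau Q records, in position (i, j), the step at which that cell was added to P.
  Insert 5 (step 1): P = [5];  Q = [1]
  Insert 3 (step 2): P = [3] / [5];  Q = [1] / [2]
  Insert 4 (step 3): P = [3, 4] / [5];  Q = [1, 3] / [2]
  Insert 2 (step 4): P = [2, 4] / [3] / [5];  Q = [1, 3] / [2] / [4]
  Insert 1 (step 5): P = [1, 4] / [2] / [3] / [5];  Q = [1, 3] / [2] / [4] / [5]
Final shape: (2, 1, 1, 1).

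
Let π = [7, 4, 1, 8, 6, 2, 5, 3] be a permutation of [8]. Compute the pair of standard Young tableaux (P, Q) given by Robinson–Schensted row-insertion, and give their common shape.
P = [1, 2, 3] / [4, 5] / [6, 8] / [7];  Q = [1, 4, 7] / [2, 5] / [3, 6] / [8];  common shape = (3, 2, 2, 1)

Row-insert the values π_1, π_2, … into P one at a time, bumping the leftmost entry strictly greater than the inserted value down to the next row. The recording tableau Q records, in position (i, j), the step at which that cell was added to P.
  Insert 7 (step 1): P = [7];  Q = [1]
  Insert 4 (step 2): P = [4] / [7];  Q = [1] / [2]
  Insert 1 (step 3): P = [1] / [4] / [7];  Q = [1] / [2] / [3]
  Insert 8 (step 4): P = [1, 8] / [4] / [7];  Q = [1, 4] / [2] / [3]
  Insert 6 (step 5): P = [1, 6] / [4, 8] / [7];  Q = [1, 4] / [2, 5] / [3]
  Insert 2 (step 6): P = [1, 2] / [4, 6] / [7, 8];  Q = [1, 4] / [2, 5] / [3, 6]
  Insert 5 (step 7): P = [1, 2, 5] / [4, 6] / [7, 8];  Q = [1, 4, 7] / [2, 5] / [3, 6]
  Insert 3 (step 8): P = [1, 2, 3] / [4, 5] / [6, 8] / [7];  Q = [1, 4, 7] / [2, 5] / [3, 6] / [8]
Final shape: (3, 2, 2, 1).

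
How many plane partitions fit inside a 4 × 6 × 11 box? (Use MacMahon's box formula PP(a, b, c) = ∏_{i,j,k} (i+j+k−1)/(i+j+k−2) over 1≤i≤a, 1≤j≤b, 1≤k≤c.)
PP(4, 6, 11) = 14675134144320

Evaluate the triple product over i = 1..4, j = 1..6, k = 1..11. The factors are (2/1) · (3/2) · (4/3) · (5/4) · (6/5) · (7/6) · (8/7) · (9/8) · … (264 factors total). The numerators and denominators telescope so the product is an integer; carrying out the multiplication exactly gives PP(4, 6, 11) = 14675134144320.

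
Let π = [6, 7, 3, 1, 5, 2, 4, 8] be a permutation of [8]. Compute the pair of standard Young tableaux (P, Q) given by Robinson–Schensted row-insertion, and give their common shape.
P = [1, 2, 4, 8] / [3, 5] / [6, 7];  Q = [1, 2, 7, 8] / [3, 5] / [4, 6];  common shape = (4, 2, 2)

Row-insert the values π_1, π_2, … into P one at a time, bumping the leftmost entry strictly greater than the inserted value down to the next row. The recording tableau Q records, in position (i, j), the step at which that cell was added to P.
  Insert 6 (step 1): P = [6];  Q = [1]
  Insert 7 (step 2): P = [6, 7];  Q = [1, 2]
  Insert 3 (step 3): P = [3, 7] / [6];  Q = [1, 2] / [3]
  Insert 1 (step 4): P = [1, 7] / [3] / [6];  Q = [1, 2] / [3] / [4]
  Insert 5 (step 5): P = [1, 5] / [3, 7] / [6];  Q = [1, 2] / [3, 5] / [4]
  Insert 2 (step 6): P = [1, 2] / [3, 5] / [6, 7];  Q = [1, 2] / [3, 5] / [4, 6]
  Insert 4 (step 7): P = [1, 2, 4] / [3, 5] / [6, 7];  Q = [1, 2, 7] / [3, 5] / [4, 6]
  Insert 8 (step 8): P = [1, 2, 4, 8] / [3, 5] / [6, 7];  Q = [1, 2, 7, 8] / [3, 5] / [4, 6]
Final shape: (4, 2, 2).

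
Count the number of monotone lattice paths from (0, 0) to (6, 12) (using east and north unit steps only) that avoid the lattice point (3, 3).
Number of paths = 14164

Total paths from (0, 0) to (6, 12): C(18, 6) = 18564. Paths through (3, 3): (paths (0, 0) → (3, 3)) × (paths (3, 3) → (6, 12)) = C(6, 3) · C(12, 3) = 20 · 220 = 4400. Avoidance count = 18564 − 4400 = 14164.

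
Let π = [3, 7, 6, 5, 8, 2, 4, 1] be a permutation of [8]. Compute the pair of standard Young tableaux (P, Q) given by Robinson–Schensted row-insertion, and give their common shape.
P = [1, 4, 8] / [2, 5] / [3] / [6] / [7];  Q = [1, 2, 5] / [3, 7] / [4] / [6] / [8];  common shape = (3, 2, 1, 1, 1)

Row-insert the values π_1, π_2, … into P one at a time, bumping the leftmost entry strictly greater than the inserted value down to the next row. The recording tableau Q records, in position (i, j), the step at which that cell was added to P.
  Insert 3 (step 1): P = [3];  Q = [1]
  Insert 7 (step 2): P = [3, 7];  Q = [1, 2]
  Insert 6 (step 3): P = [3, 6] / [7];  Q = [1, 2] / [3]
  Insert 5 (step 4): P = [3, 5] / [6] / [7];  Q = [1, 2] / [3] / [4]
  Insert 8 (step 5): P = [3, 5, 8] / [6] / [7];  Q = [1, 2, 5] / [3] / [4]
  Insert 2 (step 6): P = [2, 5, 8] / [3] / [6] / [7];  Q = [1, 2, 5] / [3] / [4] / [6]
  Insert 4 (step 7): P = [2, 4, 8] / [3, 5] / [6] / [7];  Q = [1, 2, 5] / [3, 7] / [4] / [6]
  Insert 1 (step 8): P = [1, 4, 8] / [2, 5] / [3] / [6] / [7];  Q = [1, 2, 5] / [3, 7] / [4] / [6] / [8]
Final shape: (3, 2, 1, 1, 1).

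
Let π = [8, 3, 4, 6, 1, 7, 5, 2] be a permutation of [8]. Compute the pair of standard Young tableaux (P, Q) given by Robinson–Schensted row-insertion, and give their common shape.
P = [1, 2, 5, 7] / [3, 4] / [6] / [8];  Q = [1, 3, 4, 6] / [2, 7] / [5] / [8];  common shape = (4, 2, 1, 1)

Row-insert the values π_1, π_2, … into P one at a time, bumping the leftmost entry strictly greater than the inserted value down to the next row. The recording tableau Q records, in position (i, j), the step at which that cell was added to P.
  Insert 8 (step 1): P = [8];  Q = [1]
  Insert 3 (step 2): P = [3] / [8];  Q = [1] / [2]
  Insert 4 (step 3): P = [3, 4] / [8];  Q = [1, 3] / [2]
  Insert 6 (step 4): P = [3, 4, 6] / [8];  Q = [1, 3, 4] / [2]
  Insert 1 (step 5): P = [1, 4, 6] / [3] / [8];  Q = [1, 3, 4] / [2] / [5]
  Insert 7 (step 6): P = [1, 4, 6, 7] / [3] / [8];  Q = [1, 3, 4, 6] / [2] / [5]
  Insert 5 (step 7): P = [1, 4, 5, 7] / [3, 6] / [8];  Q = [1, 3, 4, 6] / [2, 7] / [5]
  Insert 2 (step 8): P = [1, 2, 5, 7] / [3, 4] / [6] / [8];  Q = [1, 3, 4, 6] / [2, 7] / [5] / [8]
Final shape: (4, 2, 1, 1).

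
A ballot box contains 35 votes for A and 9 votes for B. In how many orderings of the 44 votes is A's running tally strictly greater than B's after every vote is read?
Strict-lead orderings = 418913482

Total orderings of the 44 votes with 35 for A: C(44, 35) = 708930508. By the Bertrand ballot formula (Cycle Lemma / reflection principle), the number of orderings in which A is strictly ahead of B throughout is (p − q)/(p + q) · C(p + q, p) = (35 − 9)/(35 + 9) · 708930508 = 418913482.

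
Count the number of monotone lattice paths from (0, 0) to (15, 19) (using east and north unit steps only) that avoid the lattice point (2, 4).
Number of paths = 1294335120

Total paths from (0, 0) to (15, 19): C(34, 15) = 1855967520. Paths through (2, 4): (paths (0, 0) → (2, 4)) × (paths (2, 4) → (15, 19)) = C(6, 2) · C(28, 13) = 15 · 37442160 = 561632400. Avoidance count = 1855967520 − 561632400 = 1294335120.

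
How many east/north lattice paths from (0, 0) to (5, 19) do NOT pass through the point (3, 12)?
Number of paths = 26124

Total paths from (0, 0) to (5, 19): C(24, 5) = 42504. Paths through (3, 12): (paths (0, 0) → (3, 12)) × (paths (3, 12) → (5, 19)) = C(15, 3) · C(9, 2) = 455 · 36 = 16380. Avoidance count = 42504 − 16380 = 26124.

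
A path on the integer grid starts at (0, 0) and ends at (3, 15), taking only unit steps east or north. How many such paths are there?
Number of paths = 816

A monotone lattice path from (0, 0) to (3, 15) consists of 3 east steps and 15 north steps in some order, so it is determined by which 3 of the 18 steps are east. The count is C(18, 3) = 816.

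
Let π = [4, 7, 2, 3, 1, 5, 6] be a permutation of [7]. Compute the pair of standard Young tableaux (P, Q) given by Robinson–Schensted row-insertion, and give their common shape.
P = [1, 3, 5, 6] / [2, 7] / [4];  Q = [1, 2, 6, 7] / [3, 4] / [5];  common shape = (4, 2, 1)

Row-insert the values π_1, π_2, … into P one at a time, bumping the leftmost entry strictly greater than the inserted value down to the next row. The recording tableau Q records, in position (i, j), the step at which that cell was added to P.
  Insert 4 (step 1): P = [4];  Q = [1]
  Insert 7 (step 2): P = [4, 7];  Q = [1, 2]
  Insert 2 (step 3): P = [2, 7] / [4];  Q = [1, 2] / [3]
  Insert 3 (step 4): P = [2, 3] / [4, 7];  Q = [1, 2] / [3, 4]
  Insert 1 (step 5): P = [1, 3] / [2, 7] / [4];  Q = [1, 2] / [3, 4] / [5]
  Insert 5 (step 6): P = [1, 3, 5] / [2, 7] / [4];  Q = [1, 2, 6] / [3, 4] / [5]
  Insert 6 (step 7): P = [1, 3, 5, 6] / [2, 7] / [4];  Q = [1, 2, 6, 7] / [3, 4] / [5]
Final shape: (4, 2, 1).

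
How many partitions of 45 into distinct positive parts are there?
q(45) = 2048

A partition into distinct parts is a strictly decreasing sequence summing to n. The recurrence d(n, m) = d(n, m−1) + d(n−m, m−1) (use part m at most once) with q(n) = d(n, n) gives q(45) = 2048. (Euler's theorem: # distinct-part partitions = # odd-part partitions.)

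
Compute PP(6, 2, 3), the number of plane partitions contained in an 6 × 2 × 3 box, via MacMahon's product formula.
PP(6, 2, 3) = 2520

Evaluate the triple product over i = 1..6, j = 1..2, k = 1..3. The factors are (2/1) · (3/2) · (4/3) · (3/2) · (4/3) · (5/4) · (3/2) · (4/3) · … (36 factors total). The numerators and denominators telescope so the product is an integer; carrying out the multiplication exactly gives PP(6, 2, 3) = 2520.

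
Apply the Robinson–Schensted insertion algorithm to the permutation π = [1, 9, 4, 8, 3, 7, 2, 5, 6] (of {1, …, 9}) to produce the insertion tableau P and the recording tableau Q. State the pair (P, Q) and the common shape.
P = [1, 2, 5, 6] / [3, 7] / [4, 8] / [9];  Q = [1, 2, 4, 9] / [3, 6] / [5, 8] / [7];  common shape = (4, 2, 2, 1)

Row-insert the values π_1, π_2, … into P one at a time, bumping the leftmost entry strictly greater than the inserted value down to the next row. The recording tableau Q records, in position (i, j), the step at which that cell was added to P.
  Insert 1 (step 1): P = [1];  Q = [1]
  Insert 9 (step 2): P = [1, 9];  Q = [1, 2]
  Insert 4 (step 3): P = [1, 4] / [9];  Q = [1, 2] / [3]
  Insert 8 (step 4): P = [1, 4, 8] / [9];  Q = [1, 2, 4] / [3]
  Insert 3 (step 5): P = [1, 3, 8] / [4] / [9];  Q = [1, 2, 4] / [3] / [5]
  Insert 7 (step 6): P = [1, 3, 7] / [4, 8] / [9];  Q = [1, 2, 4] / [3, 6] / [5]
  Insert 2 (step 7): P = [1, 2, 7] / [3, 8] / [4] / [9];  Q = [1, 2, 4] / [3, 6] / [5] / [7]
  Insert 5 (step 8): P = [1, 2, 5] / [3, 7] / [4, 8] / [9];  Q = [1, 2, 4] / [3, 6] / [5, 8] / [7]
  Insert 6 (step 9): P = [1, 2, 5, 6] / [3, 7] / [4, 8] / [9];  Q = [1, 2, 4, 9] / [3, 6] / [5, 8] / [7]
Final shape: (4, 2, 2, 1).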